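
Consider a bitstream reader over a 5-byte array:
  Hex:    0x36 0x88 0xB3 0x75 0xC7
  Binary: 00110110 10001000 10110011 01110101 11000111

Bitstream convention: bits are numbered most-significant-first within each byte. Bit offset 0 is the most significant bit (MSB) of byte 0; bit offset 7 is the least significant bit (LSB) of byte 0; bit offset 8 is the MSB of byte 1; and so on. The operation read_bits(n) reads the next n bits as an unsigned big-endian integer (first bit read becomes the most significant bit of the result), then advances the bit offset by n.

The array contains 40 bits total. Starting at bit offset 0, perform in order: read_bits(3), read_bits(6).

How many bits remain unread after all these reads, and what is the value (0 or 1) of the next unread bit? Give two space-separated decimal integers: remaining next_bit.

Answer: 31 0

Derivation:
Read 1: bits[0:3] width=3 -> value=1 (bin 001); offset now 3 = byte 0 bit 3; 37 bits remain
Read 2: bits[3:9] width=6 -> value=45 (bin 101101); offset now 9 = byte 1 bit 1; 31 bits remain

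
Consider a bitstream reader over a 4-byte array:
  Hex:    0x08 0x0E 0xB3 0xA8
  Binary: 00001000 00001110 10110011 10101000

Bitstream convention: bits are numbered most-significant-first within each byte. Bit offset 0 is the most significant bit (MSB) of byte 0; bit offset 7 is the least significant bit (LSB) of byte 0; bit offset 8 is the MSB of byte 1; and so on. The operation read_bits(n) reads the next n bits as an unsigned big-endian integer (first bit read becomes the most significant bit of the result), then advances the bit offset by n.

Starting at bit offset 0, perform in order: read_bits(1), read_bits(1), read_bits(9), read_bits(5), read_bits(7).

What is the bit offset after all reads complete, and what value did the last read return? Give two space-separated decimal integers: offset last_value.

Read 1: bits[0:1] width=1 -> value=0 (bin 0); offset now 1 = byte 0 bit 1; 31 bits remain
Read 2: bits[1:2] width=1 -> value=0 (bin 0); offset now 2 = byte 0 bit 2; 30 bits remain
Read 3: bits[2:11] width=9 -> value=64 (bin 001000000); offset now 11 = byte 1 bit 3; 21 bits remain
Read 4: bits[11:16] width=5 -> value=14 (bin 01110); offset now 16 = byte 2 bit 0; 16 bits remain
Read 5: bits[16:23] width=7 -> value=89 (bin 1011001); offset now 23 = byte 2 bit 7; 9 bits remain

Answer: 23 89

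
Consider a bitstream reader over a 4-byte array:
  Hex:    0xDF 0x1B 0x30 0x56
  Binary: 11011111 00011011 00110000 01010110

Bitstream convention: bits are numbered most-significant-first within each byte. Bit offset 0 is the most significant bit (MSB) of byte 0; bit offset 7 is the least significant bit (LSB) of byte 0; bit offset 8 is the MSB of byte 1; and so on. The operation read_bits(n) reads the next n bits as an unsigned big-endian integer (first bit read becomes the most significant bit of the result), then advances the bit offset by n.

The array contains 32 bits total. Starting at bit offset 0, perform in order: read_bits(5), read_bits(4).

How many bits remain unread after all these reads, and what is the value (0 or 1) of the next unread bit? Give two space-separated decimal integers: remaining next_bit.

Read 1: bits[0:5] width=5 -> value=27 (bin 11011); offset now 5 = byte 0 bit 5; 27 bits remain
Read 2: bits[5:9] width=4 -> value=14 (bin 1110); offset now 9 = byte 1 bit 1; 23 bits remain

Answer: 23 0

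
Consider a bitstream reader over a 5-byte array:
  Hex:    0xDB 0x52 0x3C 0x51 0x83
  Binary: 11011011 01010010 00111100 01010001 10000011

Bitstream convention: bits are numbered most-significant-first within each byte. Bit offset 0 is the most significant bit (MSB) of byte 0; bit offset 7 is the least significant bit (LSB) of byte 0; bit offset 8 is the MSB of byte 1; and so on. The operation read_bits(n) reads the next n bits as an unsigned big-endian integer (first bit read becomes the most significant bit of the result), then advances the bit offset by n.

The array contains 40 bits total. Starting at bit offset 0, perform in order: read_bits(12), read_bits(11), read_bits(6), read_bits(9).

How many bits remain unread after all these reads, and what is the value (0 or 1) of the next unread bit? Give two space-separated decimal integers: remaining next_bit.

Read 1: bits[0:12] width=12 -> value=3509 (bin 110110110101); offset now 12 = byte 1 bit 4; 28 bits remain
Read 2: bits[12:23] width=11 -> value=286 (bin 00100011110); offset now 23 = byte 2 bit 7; 17 bits remain
Read 3: bits[23:29] width=6 -> value=10 (bin 001010); offset now 29 = byte 3 bit 5; 11 bits remain
Read 4: bits[29:38] width=9 -> value=96 (bin 001100000); offset now 38 = byte 4 bit 6; 2 bits remain

Answer: 2 1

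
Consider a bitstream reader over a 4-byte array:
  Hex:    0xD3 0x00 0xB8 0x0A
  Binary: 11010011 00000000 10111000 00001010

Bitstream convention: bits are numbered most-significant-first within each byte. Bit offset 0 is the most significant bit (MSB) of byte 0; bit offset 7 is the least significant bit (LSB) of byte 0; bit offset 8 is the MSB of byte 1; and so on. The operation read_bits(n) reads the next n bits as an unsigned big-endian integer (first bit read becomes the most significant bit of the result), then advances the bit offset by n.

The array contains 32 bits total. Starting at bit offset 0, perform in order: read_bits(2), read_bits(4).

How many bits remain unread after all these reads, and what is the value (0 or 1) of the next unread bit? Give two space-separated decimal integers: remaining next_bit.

Answer: 26 1

Derivation:
Read 1: bits[0:2] width=2 -> value=3 (bin 11); offset now 2 = byte 0 bit 2; 30 bits remain
Read 2: bits[2:6] width=4 -> value=4 (bin 0100); offset now 6 = byte 0 bit 6; 26 bits remain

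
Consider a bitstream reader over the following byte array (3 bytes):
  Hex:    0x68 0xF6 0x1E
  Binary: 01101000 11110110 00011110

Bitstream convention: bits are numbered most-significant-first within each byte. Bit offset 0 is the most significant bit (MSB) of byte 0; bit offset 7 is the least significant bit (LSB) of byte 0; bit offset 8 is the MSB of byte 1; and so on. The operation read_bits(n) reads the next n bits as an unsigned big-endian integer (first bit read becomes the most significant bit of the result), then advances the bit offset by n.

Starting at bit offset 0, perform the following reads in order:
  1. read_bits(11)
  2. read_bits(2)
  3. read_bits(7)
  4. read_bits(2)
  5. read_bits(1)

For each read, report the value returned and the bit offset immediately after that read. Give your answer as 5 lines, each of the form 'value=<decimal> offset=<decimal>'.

Read 1: bits[0:11] width=11 -> value=839 (bin 01101000111); offset now 11 = byte 1 bit 3; 13 bits remain
Read 2: bits[11:13] width=2 -> value=2 (bin 10); offset now 13 = byte 1 bit 5; 11 bits remain
Read 3: bits[13:20] width=7 -> value=97 (bin 1100001); offset now 20 = byte 2 bit 4; 4 bits remain
Read 4: bits[20:22] width=2 -> value=3 (bin 11); offset now 22 = byte 2 bit 6; 2 bits remain
Read 5: bits[22:23] width=1 -> value=1 (bin 1); offset now 23 = byte 2 bit 7; 1 bits remain

Answer: value=839 offset=11
value=2 offset=13
value=97 offset=20
value=3 offset=22
value=1 offset=23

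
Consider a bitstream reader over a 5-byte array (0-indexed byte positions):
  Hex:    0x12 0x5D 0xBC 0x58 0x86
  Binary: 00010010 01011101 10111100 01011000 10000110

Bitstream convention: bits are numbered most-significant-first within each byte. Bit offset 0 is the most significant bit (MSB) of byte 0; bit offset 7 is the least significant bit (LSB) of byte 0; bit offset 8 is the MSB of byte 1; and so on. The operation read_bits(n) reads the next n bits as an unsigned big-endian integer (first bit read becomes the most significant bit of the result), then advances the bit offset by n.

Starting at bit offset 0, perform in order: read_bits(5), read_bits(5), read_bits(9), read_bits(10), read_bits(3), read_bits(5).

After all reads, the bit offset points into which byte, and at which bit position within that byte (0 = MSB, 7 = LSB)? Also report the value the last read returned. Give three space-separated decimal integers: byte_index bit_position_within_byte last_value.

Read 1: bits[0:5] width=5 -> value=2 (bin 00010); offset now 5 = byte 0 bit 5; 35 bits remain
Read 2: bits[5:10] width=5 -> value=9 (bin 01001); offset now 10 = byte 1 bit 2; 30 bits remain
Read 3: bits[10:19] width=9 -> value=237 (bin 011101101); offset now 19 = byte 2 bit 3; 21 bits remain
Read 4: bits[19:29] width=10 -> value=907 (bin 1110001011); offset now 29 = byte 3 bit 5; 11 bits remain
Read 5: bits[29:32] width=3 -> value=0 (bin 000); offset now 32 = byte 4 bit 0; 8 bits remain
Read 6: bits[32:37] width=5 -> value=16 (bin 10000); offset now 37 = byte 4 bit 5; 3 bits remain

Answer: 4 5 16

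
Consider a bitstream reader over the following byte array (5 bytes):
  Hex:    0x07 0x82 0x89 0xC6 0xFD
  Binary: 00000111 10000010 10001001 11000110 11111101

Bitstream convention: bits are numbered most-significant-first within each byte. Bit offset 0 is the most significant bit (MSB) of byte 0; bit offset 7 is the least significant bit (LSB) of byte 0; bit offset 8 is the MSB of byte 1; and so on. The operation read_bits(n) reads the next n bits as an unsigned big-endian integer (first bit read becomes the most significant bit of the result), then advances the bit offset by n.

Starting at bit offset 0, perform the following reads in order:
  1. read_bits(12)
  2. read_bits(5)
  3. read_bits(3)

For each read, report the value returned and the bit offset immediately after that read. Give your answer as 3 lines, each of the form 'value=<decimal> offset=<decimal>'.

Read 1: bits[0:12] width=12 -> value=120 (bin 000001111000); offset now 12 = byte 1 bit 4; 28 bits remain
Read 2: bits[12:17] width=5 -> value=5 (bin 00101); offset now 17 = byte 2 bit 1; 23 bits remain
Read 3: bits[17:20] width=3 -> value=0 (bin 000); offset now 20 = byte 2 bit 4; 20 bits remain

Answer: value=120 offset=12
value=5 offset=17
value=0 offset=20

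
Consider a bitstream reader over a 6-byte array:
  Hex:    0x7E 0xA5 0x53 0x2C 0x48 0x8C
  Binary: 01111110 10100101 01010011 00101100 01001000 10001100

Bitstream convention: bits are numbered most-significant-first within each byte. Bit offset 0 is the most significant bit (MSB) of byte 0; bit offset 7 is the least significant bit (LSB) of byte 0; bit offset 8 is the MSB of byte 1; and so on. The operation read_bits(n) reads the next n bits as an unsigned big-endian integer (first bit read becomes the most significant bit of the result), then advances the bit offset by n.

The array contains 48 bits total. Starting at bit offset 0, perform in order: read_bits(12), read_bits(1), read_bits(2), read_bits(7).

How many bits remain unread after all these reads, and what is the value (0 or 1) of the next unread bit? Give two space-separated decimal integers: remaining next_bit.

Read 1: bits[0:12] width=12 -> value=2026 (bin 011111101010); offset now 12 = byte 1 bit 4; 36 bits remain
Read 2: bits[12:13] width=1 -> value=0 (bin 0); offset now 13 = byte 1 bit 5; 35 bits remain
Read 3: bits[13:15] width=2 -> value=2 (bin 10); offset now 15 = byte 1 bit 7; 33 bits remain
Read 4: bits[15:22] width=7 -> value=84 (bin 1010100); offset now 22 = byte 2 bit 6; 26 bits remain

Answer: 26 1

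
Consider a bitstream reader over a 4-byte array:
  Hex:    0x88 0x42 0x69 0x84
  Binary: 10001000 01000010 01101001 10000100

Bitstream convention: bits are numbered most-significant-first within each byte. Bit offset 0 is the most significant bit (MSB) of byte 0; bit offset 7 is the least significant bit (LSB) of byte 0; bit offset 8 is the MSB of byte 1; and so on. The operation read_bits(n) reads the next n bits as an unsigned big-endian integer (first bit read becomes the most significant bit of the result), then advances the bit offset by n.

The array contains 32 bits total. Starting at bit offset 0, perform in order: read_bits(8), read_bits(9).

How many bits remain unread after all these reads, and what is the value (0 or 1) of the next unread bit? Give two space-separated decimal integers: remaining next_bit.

Read 1: bits[0:8] width=8 -> value=136 (bin 10001000); offset now 8 = byte 1 bit 0; 24 bits remain
Read 2: bits[8:17] width=9 -> value=132 (bin 010000100); offset now 17 = byte 2 bit 1; 15 bits remain

Answer: 15 1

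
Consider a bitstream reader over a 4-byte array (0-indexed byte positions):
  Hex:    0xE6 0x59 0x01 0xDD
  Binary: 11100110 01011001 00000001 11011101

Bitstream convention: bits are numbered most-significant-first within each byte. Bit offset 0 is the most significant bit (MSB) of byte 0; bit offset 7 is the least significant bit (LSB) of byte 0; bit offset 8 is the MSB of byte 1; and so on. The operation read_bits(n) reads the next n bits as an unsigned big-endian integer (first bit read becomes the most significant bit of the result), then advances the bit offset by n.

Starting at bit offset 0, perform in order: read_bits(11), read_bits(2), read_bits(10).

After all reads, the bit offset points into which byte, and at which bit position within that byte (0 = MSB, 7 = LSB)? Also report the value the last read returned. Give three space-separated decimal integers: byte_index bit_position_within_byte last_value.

Answer: 2 7 128

Derivation:
Read 1: bits[0:11] width=11 -> value=1842 (bin 11100110010); offset now 11 = byte 1 bit 3; 21 bits remain
Read 2: bits[11:13] width=2 -> value=3 (bin 11); offset now 13 = byte 1 bit 5; 19 bits remain
Read 3: bits[13:23] width=10 -> value=128 (bin 0010000000); offset now 23 = byte 2 bit 7; 9 bits remain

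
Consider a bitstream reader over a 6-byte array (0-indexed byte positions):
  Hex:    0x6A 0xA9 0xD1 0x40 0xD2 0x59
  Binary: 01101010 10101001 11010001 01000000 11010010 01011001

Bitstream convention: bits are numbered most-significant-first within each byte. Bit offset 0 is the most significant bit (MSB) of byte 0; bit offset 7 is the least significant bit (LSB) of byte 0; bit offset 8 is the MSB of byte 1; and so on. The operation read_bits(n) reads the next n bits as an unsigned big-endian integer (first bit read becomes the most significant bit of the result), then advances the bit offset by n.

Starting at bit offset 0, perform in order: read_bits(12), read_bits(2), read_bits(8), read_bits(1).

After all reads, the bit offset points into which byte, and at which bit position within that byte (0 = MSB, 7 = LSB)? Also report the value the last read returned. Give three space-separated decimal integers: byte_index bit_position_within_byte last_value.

Read 1: bits[0:12] width=12 -> value=1706 (bin 011010101010); offset now 12 = byte 1 bit 4; 36 bits remain
Read 2: bits[12:14] width=2 -> value=2 (bin 10); offset now 14 = byte 1 bit 6; 34 bits remain
Read 3: bits[14:22] width=8 -> value=116 (bin 01110100); offset now 22 = byte 2 bit 6; 26 bits remain
Read 4: bits[22:23] width=1 -> value=0 (bin 0); offset now 23 = byte 2 bit 7; 25 bits remain

Answer: 2 7 0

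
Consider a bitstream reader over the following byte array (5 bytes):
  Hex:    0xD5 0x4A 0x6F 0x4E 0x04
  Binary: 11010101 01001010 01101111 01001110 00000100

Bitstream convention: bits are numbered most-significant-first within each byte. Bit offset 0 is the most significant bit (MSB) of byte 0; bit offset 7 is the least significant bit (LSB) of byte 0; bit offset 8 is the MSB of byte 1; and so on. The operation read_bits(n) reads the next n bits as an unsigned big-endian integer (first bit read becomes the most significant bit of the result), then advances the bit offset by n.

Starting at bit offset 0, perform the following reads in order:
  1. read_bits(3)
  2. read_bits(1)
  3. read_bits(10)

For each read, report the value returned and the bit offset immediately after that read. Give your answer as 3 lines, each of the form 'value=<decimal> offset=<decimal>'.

Answer: value=6 offset=3
value=1 offset=4
value=338 offset=14

Derivation:
Read 1: bits[0:3] width=3 -> value=6 (bin 110); offset now 3 = byte 0 bit 3; 37 bits remain
Read 2: bits[3:4] width=1 -> value=1 (bin 1); offset now 4 = byte 0 bit 4; 36 bits remain
Read 3: bits[4:14] width=10 -> value=338 (bin 0101010010); offset now 14 = byte 1 bit 6; 26 bits remain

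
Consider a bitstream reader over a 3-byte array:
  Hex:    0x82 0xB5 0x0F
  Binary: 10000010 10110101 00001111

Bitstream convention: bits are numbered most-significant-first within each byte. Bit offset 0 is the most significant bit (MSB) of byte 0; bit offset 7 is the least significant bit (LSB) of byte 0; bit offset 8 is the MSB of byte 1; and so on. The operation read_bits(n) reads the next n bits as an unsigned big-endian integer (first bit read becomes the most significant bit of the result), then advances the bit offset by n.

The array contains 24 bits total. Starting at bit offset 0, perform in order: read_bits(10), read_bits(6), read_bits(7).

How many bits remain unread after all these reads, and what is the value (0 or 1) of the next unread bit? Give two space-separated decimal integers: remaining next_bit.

Answer: 1 1

Derivation:
Read 1: bits[0:10] width=10 -> value=522 (bin 1000001010); offset now 10 = byte 1 bit 2; 14 bits remain
Read 2: bits[10:16] width=6 -> value=53 (bin 110101); offset now 16 = byte 2 bit 0; 8 bits remain
Read 3: bits[16:23] width=7 -> value=7 (bin 0000111); offset now 23 = byte 2 bit 7; 1 bits remain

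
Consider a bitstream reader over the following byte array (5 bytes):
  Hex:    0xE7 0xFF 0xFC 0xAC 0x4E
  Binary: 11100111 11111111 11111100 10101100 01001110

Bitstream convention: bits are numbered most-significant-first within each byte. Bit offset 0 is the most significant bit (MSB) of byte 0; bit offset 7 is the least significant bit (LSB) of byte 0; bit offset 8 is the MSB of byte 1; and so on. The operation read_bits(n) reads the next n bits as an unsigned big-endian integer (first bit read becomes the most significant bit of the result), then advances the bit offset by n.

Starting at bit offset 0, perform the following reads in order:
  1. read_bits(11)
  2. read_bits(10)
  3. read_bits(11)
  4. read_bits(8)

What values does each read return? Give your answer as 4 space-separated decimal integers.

Read 1: bits[0:11] width=11 -> value=1855 (bin 11100111111); offset now 11 = byte 1 bit 3; 29 bits remain
Read 2: bits[11:21] width=10 -> value=1023 (bin 1111111111); offset now 21 = byte 2 bit 5; 19 bits remain
Read 3: bits[21:32] width=11 -> value=1196 (bin 10010101100); offset now 32 = byte 4 bit 0; 8 bits remain
Read 4: bits[32:40] width=8 -> value=78 (bin 01001110); offset now 40 = byte 5 bit 0; 0 bits remain

Answer: 1855 1023 1196 78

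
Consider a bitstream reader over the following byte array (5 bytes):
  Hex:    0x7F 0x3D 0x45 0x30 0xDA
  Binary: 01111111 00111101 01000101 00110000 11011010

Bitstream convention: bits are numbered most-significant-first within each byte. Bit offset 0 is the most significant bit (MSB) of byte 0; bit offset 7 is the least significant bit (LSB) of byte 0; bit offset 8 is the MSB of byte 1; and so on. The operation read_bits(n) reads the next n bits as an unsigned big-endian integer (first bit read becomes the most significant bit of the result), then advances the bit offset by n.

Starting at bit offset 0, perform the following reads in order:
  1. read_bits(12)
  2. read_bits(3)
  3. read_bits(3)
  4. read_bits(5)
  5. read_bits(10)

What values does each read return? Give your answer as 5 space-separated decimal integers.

Read 1: bits[0:12] width=12 -> value=2035 (bin 011111110011); offset now 12 = byte 1 bit 4; 28 bits remain
Read 2: bits[12:15] width=3 -> value=6 (bin 110); offset now 15 = byte 1 bit 7; 25 bits remain
Read 3: bits[15:18] width=3 -> value=5 (bin 101); offset now 18 = byte 2 bit 2; 22 bits remain
Read 4: bits[18:23] width=5 -> value=2 (bin 00010); offset now 23 = byte 2 bit 7; 17 bits remain
Read 5: bits[23:33] width=10 -> value=609 (bin 1001100001); offset now 33 = byte 4 bit 1; 7 bits remain

Answer: 2035 6 5 2 609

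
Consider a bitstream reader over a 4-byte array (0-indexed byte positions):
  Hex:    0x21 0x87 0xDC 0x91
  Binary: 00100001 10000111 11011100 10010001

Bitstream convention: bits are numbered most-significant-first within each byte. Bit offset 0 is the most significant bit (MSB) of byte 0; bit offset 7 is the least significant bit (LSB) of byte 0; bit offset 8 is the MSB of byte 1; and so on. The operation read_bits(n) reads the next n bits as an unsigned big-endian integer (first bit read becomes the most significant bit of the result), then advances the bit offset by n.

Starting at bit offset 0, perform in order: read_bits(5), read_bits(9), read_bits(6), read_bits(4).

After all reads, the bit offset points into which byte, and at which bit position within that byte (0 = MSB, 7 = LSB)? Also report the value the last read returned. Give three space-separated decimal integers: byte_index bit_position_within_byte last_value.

Read 1: bits[0:5] width=5 -> value=4 (bin 00100); offset now 5 = byte 0 bit 5; 27 bits remain
Read 2: bits[5:14] width=9 -> value=97 (bin 001100001); offset now 14 = byte 1 bit 6; 18 bits remain
Read 3: bits[14:20] width=6 -> value=61 (bin 111101); offset now 20 = byte 2 bit 4; 12 bits remain
Read 4: bits[20:24] width=4 -> value=12 (bin 1100); offset now 24 = byte 3 bit 0; 8 bits remain

Answer: 3 0 12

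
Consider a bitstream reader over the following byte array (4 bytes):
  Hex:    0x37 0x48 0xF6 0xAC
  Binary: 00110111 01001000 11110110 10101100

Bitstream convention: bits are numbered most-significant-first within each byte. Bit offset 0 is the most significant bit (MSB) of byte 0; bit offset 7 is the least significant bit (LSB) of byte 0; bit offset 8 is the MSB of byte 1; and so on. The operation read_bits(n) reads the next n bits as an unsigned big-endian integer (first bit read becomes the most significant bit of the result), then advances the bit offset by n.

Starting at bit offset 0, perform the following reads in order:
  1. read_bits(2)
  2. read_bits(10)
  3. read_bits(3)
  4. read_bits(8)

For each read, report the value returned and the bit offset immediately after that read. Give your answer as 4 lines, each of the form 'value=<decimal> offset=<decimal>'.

Answer: value=0 offset=2
value=884 offset=12
value=4 offset=15
value=123 offset=23

Derivation:
Read 1: bits[0:2] width=2 -> value=0 (bin 00); offset now 2 = byte 0 bit 2; 30 bits remain
Read 2: bits[2:12] width=10 -> value=884 (bin 1101110100); offset now 12 = byte 1 bit 4; 20 bits remain
Read 3: bits[12:15] width=3 -> value=4 (bin 100); offset now 15 = byte 1 bit 7; 17 bits remain
Read 4: bits[15:23] width=8 -> value=123 (bin 01111011); offset now 23 = byte 2 bit 7; 9 bits remain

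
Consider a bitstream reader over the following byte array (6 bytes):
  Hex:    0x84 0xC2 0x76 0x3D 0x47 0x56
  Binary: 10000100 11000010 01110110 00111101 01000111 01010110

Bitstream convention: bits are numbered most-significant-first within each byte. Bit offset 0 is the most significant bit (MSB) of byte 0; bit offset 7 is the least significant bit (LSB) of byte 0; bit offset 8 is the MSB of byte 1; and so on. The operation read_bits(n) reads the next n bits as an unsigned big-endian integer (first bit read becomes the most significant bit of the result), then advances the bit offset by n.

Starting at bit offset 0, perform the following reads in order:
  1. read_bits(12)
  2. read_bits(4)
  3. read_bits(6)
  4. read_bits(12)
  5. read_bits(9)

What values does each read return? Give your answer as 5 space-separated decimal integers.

Answer: 2124 2 29 2293 58

Derivation:
Read 1: bits[0:12] width=12 -> value=2124 (bin 100001001100); offset now 12 = byte 1 bit 4; 36 bits remain
Read 2: bits[12:16] width=4 -> value=2 (bin 0010); offset now 16 = byte 2 bit 0; 32 bits remain
Read 3: bits[16:22] width=6 -> value=29 (bin 011101); offset now 22 = byte 2 bit 6; 26 bits remain
Read 4: bits[22:34] width=12 -> value=2293 (bin 100011110101); offset now 34 = byte 4 bit 2; 14 bits remain
Read 5: bits[34:43] width=9 -> value=58 (bin 000111010); offset now 43 = byte 5 bit 3; 5 bits remain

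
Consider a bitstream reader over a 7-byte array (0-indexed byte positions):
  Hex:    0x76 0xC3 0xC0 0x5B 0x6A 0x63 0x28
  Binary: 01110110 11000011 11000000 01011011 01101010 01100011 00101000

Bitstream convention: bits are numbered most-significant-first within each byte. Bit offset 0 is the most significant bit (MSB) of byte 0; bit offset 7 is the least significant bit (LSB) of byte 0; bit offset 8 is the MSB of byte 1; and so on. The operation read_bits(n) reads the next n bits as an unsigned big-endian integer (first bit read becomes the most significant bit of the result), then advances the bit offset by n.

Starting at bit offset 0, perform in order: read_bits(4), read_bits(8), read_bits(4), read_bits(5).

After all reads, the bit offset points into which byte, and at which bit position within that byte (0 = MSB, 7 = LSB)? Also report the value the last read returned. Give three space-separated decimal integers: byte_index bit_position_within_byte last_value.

Answer: 2 5 24

Derivation:
Read 1: bits[0:4] width=4 -> value=7 (bin 0111); offset now 4 = byte 0 bit 4; 52 bits remain
Read 2: bits[4:12] width=8 -> value=108 (bin 01101100); offset now 12 = byte 1 bit 4; 44 bits remain
Read 3: bits[12:16] width=4 -> value=3 (bin 0011); offset now 16 = byte 2 bit 0; 40 bits remain
Read 4: bits[16:21] width=5 -> value=24 (bin 11000); offset now 21 = byte 2 bit 5; 35 bits remain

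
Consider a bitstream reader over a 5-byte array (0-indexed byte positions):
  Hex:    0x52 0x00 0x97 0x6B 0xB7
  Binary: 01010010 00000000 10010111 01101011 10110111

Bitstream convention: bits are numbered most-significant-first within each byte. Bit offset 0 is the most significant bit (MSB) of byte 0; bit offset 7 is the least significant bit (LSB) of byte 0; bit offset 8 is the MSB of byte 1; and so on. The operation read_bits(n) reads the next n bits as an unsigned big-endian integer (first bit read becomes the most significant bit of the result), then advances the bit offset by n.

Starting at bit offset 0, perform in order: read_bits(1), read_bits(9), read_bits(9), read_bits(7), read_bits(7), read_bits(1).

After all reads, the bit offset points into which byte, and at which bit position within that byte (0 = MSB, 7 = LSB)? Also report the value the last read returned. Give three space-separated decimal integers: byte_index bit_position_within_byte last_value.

Answer: 4 2 0

Derivation:
Read 1: bits[0:1] width=1 -> value=0 (bin 0); offset now 1 = byte 0 bit 1; 39 bits remain
Read 2: bits[1:10] width=9 -> value=328 (bin 101001000); offset now 10 = byte 1 bit 2; 30 bits remain
Read 3: bits[10:19] width=9 -> value=4 (bin 000000100); offset now 19 = byte 2 bit 3; 21 bits remain
Read 4: bits[19:26] width=7 -> value=93 (bin 1011101); offset now 26 = byte 3 bit 2; 14 bits remain
Read 5: bits[26:33] width=7 -> value=87 (bin 1010111); offset now 33 = byte 4 bit 1; 7 bits remain
Read 6: bits[33:34] width=1 -> value=0 (bin 0); offset now 34 = byte 4 bit 2; 6 bits remain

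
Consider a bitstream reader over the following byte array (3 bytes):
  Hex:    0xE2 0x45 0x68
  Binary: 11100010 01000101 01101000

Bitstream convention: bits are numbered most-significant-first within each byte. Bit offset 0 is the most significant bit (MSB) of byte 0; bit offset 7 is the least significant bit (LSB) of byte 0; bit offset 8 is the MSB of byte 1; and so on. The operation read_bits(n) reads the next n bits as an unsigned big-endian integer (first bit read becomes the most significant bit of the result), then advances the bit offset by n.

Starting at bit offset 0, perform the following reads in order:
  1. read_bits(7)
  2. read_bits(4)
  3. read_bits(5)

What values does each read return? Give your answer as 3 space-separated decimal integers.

Read 1: bits[0:7] width=7 -> value=113 (bin 1110001); offset now 7 = byte 0 bit 7; 17 bits remain
Read 2: bits[7:11] width=4 -> value=2 (bin 0010); offset now 11 = byte 1 bit 3; 13 bits remain
Read 3: bits[11:16] width=5 -> value=5 (bin 00101); offset now 16 = byte 2 bit 0; 8 bits remain

Answer: 113 2 5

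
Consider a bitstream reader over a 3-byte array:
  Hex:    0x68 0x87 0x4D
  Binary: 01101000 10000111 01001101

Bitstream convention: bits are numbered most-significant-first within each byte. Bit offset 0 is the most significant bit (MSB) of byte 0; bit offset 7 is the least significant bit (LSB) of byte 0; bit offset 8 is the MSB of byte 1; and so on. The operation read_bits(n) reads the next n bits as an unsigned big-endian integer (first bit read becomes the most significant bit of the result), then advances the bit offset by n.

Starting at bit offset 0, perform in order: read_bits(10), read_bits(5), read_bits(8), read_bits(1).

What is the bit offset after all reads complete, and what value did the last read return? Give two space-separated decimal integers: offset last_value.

Answer: 24 1

Derivation:
Read 1: bits[0:10] width=10 -> value=418 (bin 0110100010); offset now 10 = byte 1 bit 2; 14 bits remain
Read 2: bits[10:15] width=5 -> value=3 (bin 00011); offset now 15 = byte 1 bit 7; 9 bits remain
Read 3: bits[15:23] width=8 -> value=166 (bin 10100110); offset now 23 = byte 2 bit 7; 1 bits remain
Read 4: bits[23:24] width=1 -> value=1 (bin 1); offset now 24 = byte 3 bit 0; 0 bits remain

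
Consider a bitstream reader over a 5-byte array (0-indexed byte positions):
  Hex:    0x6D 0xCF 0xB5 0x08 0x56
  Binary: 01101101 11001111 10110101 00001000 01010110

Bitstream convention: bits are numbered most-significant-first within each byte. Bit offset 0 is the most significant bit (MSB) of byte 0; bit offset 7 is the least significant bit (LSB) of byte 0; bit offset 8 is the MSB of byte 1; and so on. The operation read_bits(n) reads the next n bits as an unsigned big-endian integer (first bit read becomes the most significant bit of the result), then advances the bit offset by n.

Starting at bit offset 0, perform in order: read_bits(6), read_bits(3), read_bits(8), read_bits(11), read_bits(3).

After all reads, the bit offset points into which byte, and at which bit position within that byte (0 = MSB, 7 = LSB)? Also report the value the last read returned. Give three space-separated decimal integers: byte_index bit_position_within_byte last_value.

Read 1: bits[0:6] width=6 -> value=27 (bin 011011); offset now 6 = byte 0 bit 6; 34 bits remain
Read 2: bits[6:9] width=3 -> value=3 (bin 011); offset now 9 = byte 1 bit 1; 31 bits remain
Read 3: bits[9:17] width=8 -> value=159 (bin 10011111); offset now 17 = byte 2 bit 1; 23 bits remain
Read 4: bits[17:28] width=11 -> value=848 (bin 01101010000); offset now 28 = byte 3 bit 4; 12 bits remain
Read 5: bits[28:31] width=3 -> value=4 (bin 100); offset now 31 = byte 3 bit 7; 9 bits remain

Answer: 3 7 4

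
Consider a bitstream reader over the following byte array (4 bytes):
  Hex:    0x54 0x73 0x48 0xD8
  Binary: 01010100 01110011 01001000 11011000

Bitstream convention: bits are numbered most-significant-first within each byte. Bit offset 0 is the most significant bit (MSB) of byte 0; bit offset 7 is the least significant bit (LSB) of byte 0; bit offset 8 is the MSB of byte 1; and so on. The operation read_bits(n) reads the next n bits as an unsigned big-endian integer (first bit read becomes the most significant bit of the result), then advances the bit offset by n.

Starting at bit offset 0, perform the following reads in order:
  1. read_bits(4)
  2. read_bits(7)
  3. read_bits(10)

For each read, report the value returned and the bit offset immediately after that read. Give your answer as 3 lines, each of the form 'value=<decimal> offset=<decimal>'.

Read 1: bits[0:4] width=4 -> value=5 (bin 0101); offset now 4 = byte 0 bit 4; 28 bits remain
Read 2: bits[4:11] width=7 -> value=35 (bin 0100011); offset now 11 = byte 1 bit 3; 21 bits remain
Read 3: bits[11:21] width=10 -> value=617 (bin 1001101001); offset now 21 = byte 2 bit 5; 11 bits remain

Answer: value=5 offset=4
value=35 offset=11
value=617 offset=21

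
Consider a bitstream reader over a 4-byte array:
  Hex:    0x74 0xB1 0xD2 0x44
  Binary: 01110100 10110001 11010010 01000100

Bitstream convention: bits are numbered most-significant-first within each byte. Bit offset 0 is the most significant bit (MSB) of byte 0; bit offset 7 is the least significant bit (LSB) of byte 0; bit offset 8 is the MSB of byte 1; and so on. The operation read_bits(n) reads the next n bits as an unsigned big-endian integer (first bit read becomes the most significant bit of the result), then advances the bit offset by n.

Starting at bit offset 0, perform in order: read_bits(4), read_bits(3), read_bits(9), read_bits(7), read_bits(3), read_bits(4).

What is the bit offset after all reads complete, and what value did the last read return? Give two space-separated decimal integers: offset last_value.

Read 1: bits[0:4] width=4 -> value=7 (bin 0111); offset now 4 = byte 0 bit 4; 28 bits remain
Read 2: bits[4:7] width=3 -> value=2 (bin 010); offset now 7 = byte 0 bit 7; 25 bits remain
Read 3: bits[7:16] width=9 -> value=177 (bin 010110001); offset now 16 = byte 2 bit 0; 16 bits remain
Read 4: bits[16:23] width=7 -> value=105 (bin 1101001); offset now 23 = byte 2 bit 7; 9 bits remain
Read 5: bits[23:26] width=3 -> value=1 (bin 001); offset now 26 = byte 3 bit 2; 6 bits remain
Read 6: bits[26:30] width=4 -> value=1 (bin 0001); offset now 30 = byte 3 bit 6; 2 bits remain

Answer: 30 1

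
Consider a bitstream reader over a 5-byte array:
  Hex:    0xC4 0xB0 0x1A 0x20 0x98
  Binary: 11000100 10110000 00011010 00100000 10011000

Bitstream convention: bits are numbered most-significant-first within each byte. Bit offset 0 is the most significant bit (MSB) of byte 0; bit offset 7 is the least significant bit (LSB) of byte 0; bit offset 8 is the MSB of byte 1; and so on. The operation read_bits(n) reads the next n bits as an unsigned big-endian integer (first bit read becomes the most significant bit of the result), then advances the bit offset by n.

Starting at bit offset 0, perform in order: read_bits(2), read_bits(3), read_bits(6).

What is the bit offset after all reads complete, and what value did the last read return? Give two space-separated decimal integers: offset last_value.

Answer: 11 37

Derivation:
Read 1: bits[0:2] width=2 -> value=3 (bin 11); offset now 2 = byte 0 bit 2; 38 bits remain
Read 2: bits[2:5] width=3 -> value=0 (bin 000); offset now 5 = byte 0 bit 5; 35 bits remain
Read 3: bits[5:11] width=6 -> value=37 (bin 100101); offset now 11 = byte 1 bit 3; 29 bits remain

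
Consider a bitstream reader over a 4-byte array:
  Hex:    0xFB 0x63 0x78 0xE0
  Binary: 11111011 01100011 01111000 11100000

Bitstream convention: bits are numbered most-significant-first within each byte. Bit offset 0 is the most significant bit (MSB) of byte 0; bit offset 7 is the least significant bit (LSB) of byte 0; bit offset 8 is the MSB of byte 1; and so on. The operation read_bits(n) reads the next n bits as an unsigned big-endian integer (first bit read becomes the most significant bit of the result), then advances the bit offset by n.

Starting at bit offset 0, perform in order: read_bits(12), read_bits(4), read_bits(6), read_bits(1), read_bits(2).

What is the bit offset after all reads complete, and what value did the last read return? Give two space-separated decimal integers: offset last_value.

Answer: 25 1

Derivation:
Read 1: bits[0:12] width=12 -> value=4022 (bin 111110110110); offset now 12 = byte 1 bit 4; 20 bits remain
Read 2: bits[12:16] width=4 -> value=3 (bin 0011); offset now 16 = byte 2 bit 0; 16 bits remain
Read 3: bits[16:22] width=6 -> value=30 (bin 011110); offset now 22 = byte 2 bit 6; 10 bits remain
Read 4: bits[22:23] width=1 -> value=0 (bin 0); offset now 23 = byte 2 bit 7; 9 bits remain
Read 5: bits[23:25] width=2 -> value=1 (bin 01); offset now 25 = byte 3 bit 1; 7 bits remain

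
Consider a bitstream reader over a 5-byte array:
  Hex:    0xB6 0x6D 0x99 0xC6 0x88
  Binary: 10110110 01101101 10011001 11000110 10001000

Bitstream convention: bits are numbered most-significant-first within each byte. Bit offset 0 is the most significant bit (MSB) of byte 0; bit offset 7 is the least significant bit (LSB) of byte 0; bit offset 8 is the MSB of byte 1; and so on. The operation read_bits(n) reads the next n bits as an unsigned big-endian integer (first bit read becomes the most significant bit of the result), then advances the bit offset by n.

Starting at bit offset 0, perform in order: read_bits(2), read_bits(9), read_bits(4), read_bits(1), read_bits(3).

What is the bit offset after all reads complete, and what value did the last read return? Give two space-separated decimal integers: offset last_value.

Read 1: bits[0:2] width=2 -> value=2 (bin 10); offset now 2 = byte 0 bit 2; 38 bits remain
Read 2: bits[2:11] width=9 -> value=435 (bin 110110011); offset now 11 = byte 1 bit 3; 29 bits remain
Read 3: bits[11:15] width=4 -> value=6 (bin 0110); offset now 15 = byte 1 bit 7; 25 bits remain
Read 4: bits[15:16] width=1 -> value=1 (bin 1); offset now 16 = byte 2 bit 0; 24 bits remain
Read 5: bits[16:19] width=3 -> value=4 (bin 100); offset now 19 = byte 2 bit 3; 21 bits remain

Answer: 19 4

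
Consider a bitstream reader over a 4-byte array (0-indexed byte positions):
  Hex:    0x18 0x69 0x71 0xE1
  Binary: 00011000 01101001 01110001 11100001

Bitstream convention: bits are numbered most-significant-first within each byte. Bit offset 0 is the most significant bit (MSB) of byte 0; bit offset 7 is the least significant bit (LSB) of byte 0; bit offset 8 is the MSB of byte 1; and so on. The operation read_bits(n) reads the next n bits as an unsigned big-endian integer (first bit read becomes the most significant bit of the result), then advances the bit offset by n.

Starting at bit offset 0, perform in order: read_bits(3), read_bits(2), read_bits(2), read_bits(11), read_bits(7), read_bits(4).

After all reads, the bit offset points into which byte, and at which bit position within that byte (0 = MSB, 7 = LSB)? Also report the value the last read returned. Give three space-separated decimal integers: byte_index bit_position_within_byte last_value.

Read 1: bits[0:3] width=3 -> value=0 (bin 000); offset now 3 = byte 0 bit 3; 29 bits remain
Read 2: bits[3:5] width=2 -> value=3 (bin 11); offset now 5 = byte 0 bit 5; 27 bits remain
Read 3: bits[5:7] width=2 -> value=0 (bin 00); offset now 7 = byte 0 bit 7; 25 bits remain
Read 4: bits[7:18] width=11 -> value=421 (bin 00110100101); offset now 18 = byte 2 bit 2; 14 bits remain
Read 5: bits[18:25] width=7 -> value=99 (bin 1100011); offset now 25 = byte 3 bit 1; 7 bits remain
Read 6: bits[25:29] width=4 -> value=12 (bin 1100); offset now 29 = byte 3 bit 5; 3 bits remain

Answer: 3 5 12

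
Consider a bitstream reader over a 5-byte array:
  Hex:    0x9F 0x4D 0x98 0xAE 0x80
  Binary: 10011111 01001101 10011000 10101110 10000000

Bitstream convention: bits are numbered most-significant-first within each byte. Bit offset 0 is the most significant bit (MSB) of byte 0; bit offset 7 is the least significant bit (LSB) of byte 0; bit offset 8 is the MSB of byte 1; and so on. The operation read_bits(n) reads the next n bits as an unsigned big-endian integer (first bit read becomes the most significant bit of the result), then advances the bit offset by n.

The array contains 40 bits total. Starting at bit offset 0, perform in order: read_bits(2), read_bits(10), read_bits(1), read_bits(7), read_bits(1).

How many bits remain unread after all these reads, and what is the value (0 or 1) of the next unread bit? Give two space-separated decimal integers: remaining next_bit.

Answer: 19 0

Derivation:
Read 1: bits[0:2] width=2 -> value=2 (bin 10); offset now 2 = byte 0 bit 2; 38 bits remain
Read 2: bits[2:12] width=10 -> value=500 (bin 0111110100); offset now 12 = byte 1 bit 4; 28 bits remain
Read 3: bits[12:13] width=1 -> value=1 (bin 1); offset now 13 = byte 1 bit 5; 27 bits remain
Read 4: bits[13:20] width=7 -> value=89 (bin 1011001); offset now 20 = byte 2 bit 4; 20 bits remain
Read 5: bits[20:21] width=1 -> value=1 (bin 1); offset now 21 = byte 2 bit 5; 19 bits remain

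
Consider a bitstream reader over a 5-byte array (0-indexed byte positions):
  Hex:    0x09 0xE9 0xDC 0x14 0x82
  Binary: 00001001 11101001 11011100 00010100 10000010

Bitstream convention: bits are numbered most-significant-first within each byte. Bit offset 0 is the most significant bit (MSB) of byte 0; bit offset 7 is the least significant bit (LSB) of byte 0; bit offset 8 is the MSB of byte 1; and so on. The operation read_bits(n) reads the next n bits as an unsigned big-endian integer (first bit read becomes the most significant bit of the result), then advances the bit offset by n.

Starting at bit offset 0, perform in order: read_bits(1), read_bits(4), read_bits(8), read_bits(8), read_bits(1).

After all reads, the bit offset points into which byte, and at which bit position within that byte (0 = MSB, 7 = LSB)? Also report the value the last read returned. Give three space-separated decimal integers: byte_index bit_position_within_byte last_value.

Answer: 2 6 1

Derivation:
Read 1: bits[0:1] width=1 -> value=0 (bin 0); offset now 1 = byte 0 bit 1; 39 bits remain
Read 2: bits[1:5] width=4 -> value=1 (bin 0001); offset now 5 = byte 0 bit 5; 35 bits remain
Read 3: bits[5:13] width=8 -> value=61 (bin 00111101); offset now 13 = byte 1 bit 5; 27 bits remain
Read 4: bits[13:21] width=8 -> value=59 (bin 00111011); offset now 21 = byte 2 bit 5; 19 bits remain
Read 5: bits[21:22] width=1 -> value=1 (bin 1); offset now 22 = byte 2 bit 6; 18 bits remain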